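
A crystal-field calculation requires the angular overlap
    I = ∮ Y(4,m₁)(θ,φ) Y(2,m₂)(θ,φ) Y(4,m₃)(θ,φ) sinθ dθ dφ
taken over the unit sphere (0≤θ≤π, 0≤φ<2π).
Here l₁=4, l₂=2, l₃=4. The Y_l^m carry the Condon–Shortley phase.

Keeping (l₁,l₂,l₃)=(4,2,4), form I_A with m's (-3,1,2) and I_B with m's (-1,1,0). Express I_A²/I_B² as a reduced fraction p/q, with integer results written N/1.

l's match ⇒ only the (l;m) 3-j factors differ between A and B.
A: triangle coeff Δ(4,2,4) = 1/13860; Σ_t [1,2]: t=1:−1/1440 t=2:+1/240 = 1/288; (3j)²=5/132 [(4 2 4; -3 1 2)], sign=+1
B: triangle coeff Δ(4,2,4) = 1/13860; Σ_t [1,2]: t=1:−1/96 t=2:+1/72 = 1/288; (3j)²=1/462 [(4 2 4; -1 1 0)], sign=+1
I_A²/I_B² = (5/132)/(1/462) = 35/2

35/2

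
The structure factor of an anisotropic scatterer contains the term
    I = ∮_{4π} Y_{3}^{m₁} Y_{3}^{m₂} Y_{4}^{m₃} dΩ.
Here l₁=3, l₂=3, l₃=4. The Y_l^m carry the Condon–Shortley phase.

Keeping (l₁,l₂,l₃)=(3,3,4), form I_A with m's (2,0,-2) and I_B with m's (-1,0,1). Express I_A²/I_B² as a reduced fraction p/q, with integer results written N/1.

Same 3,3,4: normalisation and zero-m 3j drop out of the ratio.
A: Δ: 2! 4! 4! / 11! → 1/34650; sum: t=0:+1/72 t=1:−1/96 = 1/288; 3j²(3 3 4; 2 0 -2) = Δ·Π!·Σ² = 1/462  (sign +1)
B: Δ: 2! 4! 4! / 11! → 1/34650; sum: t=0:+1/288 t=1:−1/24 t=2:+1/48 = -5/288; 3j²(3 3 4; -1 0 1) = Δ·Π!·Σ² = 5/462  (sign +1)
I_A²/I_B² = (1/462)/(5/462) = 1/5

1/5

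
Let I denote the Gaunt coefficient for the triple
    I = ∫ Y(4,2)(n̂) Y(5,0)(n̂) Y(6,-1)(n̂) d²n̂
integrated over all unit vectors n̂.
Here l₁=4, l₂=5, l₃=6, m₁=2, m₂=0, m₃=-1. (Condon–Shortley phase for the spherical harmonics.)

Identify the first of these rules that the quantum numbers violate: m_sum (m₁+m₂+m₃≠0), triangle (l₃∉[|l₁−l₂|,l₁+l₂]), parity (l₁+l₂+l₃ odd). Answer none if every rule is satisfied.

m_sum

Σmᵢ = 1  ✗
l₃∈[|l₁−l₂|,l₁+l₂]=[1,9], have l₃=6
Σlᵢ = 15 ⇒ odd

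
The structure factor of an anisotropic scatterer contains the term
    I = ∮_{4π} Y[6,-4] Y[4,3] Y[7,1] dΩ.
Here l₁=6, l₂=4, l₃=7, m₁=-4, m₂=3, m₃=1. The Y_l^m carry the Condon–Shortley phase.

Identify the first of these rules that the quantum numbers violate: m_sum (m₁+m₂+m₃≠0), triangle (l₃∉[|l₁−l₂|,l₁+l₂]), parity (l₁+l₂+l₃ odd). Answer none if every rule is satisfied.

m₁+m₂+m₃ = -4 + 3 + 1 = 0  ✓
triangle: |6−4|=2 ≤ l₃=7 ≤ 6+4=10  ✓
parity: l₁+l₂+l₃ = 17 is odd  ✗

parity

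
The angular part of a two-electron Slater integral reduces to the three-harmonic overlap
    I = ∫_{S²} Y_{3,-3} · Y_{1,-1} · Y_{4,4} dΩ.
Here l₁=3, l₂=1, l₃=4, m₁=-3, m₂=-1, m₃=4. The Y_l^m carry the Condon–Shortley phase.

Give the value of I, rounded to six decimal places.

Rules hold: Σm=0, L=8 even, 2≤4≤4.
N = 7·3·9 = 189
Δ = 0!·6!·2!/9! = 1/252
Racah Σ t=0..0: t=0:+1/36 = 1/36
⇒ 3j(3 1 4; 0 0 0)² = 4/63, sgn +1
Racah Σ t=0..0: t=0:+1/1440 = 1/1440
⇒ 3j(3 1 4; -3 -1 4)² = 1/9, sgn +1
4πI² = N·(3j₀)²·(3jₘ)² = 4/3
I = +1·√(1.33333/4π) = 0.32573501

0.325735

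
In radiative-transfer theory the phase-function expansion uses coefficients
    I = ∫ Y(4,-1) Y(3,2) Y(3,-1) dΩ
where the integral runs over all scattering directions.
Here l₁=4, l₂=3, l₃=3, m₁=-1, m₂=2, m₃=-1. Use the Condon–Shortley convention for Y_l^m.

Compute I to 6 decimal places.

Rules hold: Σm=0, L=10 even, 1≤3≤7.
N = 9·7·7 = 441
Δ = 4!·4!·2!/11! = 1/34650
Racah Σ t=1..3: t=1:−1/72 t=2:+1/16 t=3:−1/72 = 5/144
⇒ 3j(4 3 3; 0 0 0)² = 2/77, sgn -1
Racah Σ t=3..4: t=3:−1/48 t=4:+1/144 = -1/72
⇒ 3j(4 3 3; -1 2 -1)² = 16/693, sgn -1
4πI² = N·(3j₀)²·(3jₘ)² = 32/121
I = +1·√(0.264463/4π) = 0.14506992

0.145070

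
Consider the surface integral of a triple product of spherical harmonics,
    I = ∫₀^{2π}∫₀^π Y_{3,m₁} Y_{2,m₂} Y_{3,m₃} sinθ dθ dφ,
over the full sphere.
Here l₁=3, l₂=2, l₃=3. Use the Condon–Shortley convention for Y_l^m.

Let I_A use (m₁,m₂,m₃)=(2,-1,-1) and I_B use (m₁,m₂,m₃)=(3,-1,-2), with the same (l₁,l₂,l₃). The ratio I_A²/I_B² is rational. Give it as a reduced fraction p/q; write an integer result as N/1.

3/5

l's match ⇒ only the (l;m) 3-j factors differ between A and B.
A: triangle coeff Δ(3,2,3) = 1/3780; Σ_t [0,1]: t=0:+1/12 t=1:−1/48 = 1/16; (3j)²=1/28 [(3 2 3; 2 -1 -1)], sign=+1
B: triangle coeff Δ(3,2,3) = 1/3780; Σ_t [0,0]: t=0:+1/48 = 1/48; (3j)²=5/84 [(3 2 3; 3 -1 -2)], sign=-1
I_A²/I_B² = (1/28)/(5/84) = 3/5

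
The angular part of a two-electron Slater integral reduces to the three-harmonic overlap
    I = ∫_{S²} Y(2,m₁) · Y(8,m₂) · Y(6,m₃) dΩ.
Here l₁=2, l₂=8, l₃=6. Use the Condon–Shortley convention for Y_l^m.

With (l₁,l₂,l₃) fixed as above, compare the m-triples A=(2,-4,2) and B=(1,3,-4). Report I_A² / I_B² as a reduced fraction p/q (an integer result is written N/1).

9/2

Shared (l₁,l₂,l₃)=(2,8,6): N and (l;000)² cancel in I_A²/I_B².
A: Δ = 4!·0!·12!/17! = 1/30940; Racah Σ t=0..0: t=0:+1/23224320 = 1/23224320; ⇒ 3j(2 8 6; 2 -4 2)² = 99/6188, sgn +1
B: Δ = 4!·0!·12!/17! = 1/30940; Racah Σ t=1..1: t=1:−1/43545600 = -1/43545600; ⇒ 3j(2 8 6; 1 3 -4)² = 11/3094, sgn -1
I_A²/I_B² = (99/6188)/(11/3094) = 9/2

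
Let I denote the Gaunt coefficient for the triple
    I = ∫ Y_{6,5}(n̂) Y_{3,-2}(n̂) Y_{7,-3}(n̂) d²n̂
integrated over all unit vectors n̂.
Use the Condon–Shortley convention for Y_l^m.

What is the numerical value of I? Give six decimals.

0.120821

Rules hold: Σm=0, L=16 even, 3≤7≤9.
N = 13·7·15 = 1365
Δ = 2!·10!·4!/17! = 1/2042040
Racah Σ t=0..2: t=0:+1/207360 t=1:−1/57600 t=2:+1/207360 = -1/129600
⇒ 3j(6 3 7; 0 0 0)² = 168/12155, sgn +1
Racah Σ t=0..1: t=0:+1/4354560 t=1:−1/87091200 = 19/87091200
⇒ 3j(6 3 7; 5 -2 -3)² = 361/37128, sgn +1
4πI² = N·(3j₀)²·(3jₘ)² = 7581/41327
I = +1·√(0.183439/4π) = 0.12082071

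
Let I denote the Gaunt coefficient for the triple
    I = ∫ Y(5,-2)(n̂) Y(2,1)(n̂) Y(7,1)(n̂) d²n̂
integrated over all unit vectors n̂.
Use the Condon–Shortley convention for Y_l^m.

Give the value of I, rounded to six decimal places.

-0.143343

Rules hold: Σm=0, L=14 even, 3≤7≤7.
N = 11·5·15 = 825
Δ = 0!·10!·4!/15! = 1/15015
Racah Σ t=0..0: t=0:+1/57600 = 1/57600
⇒ 3j(5 2 7; 0 0 0)² = 21/715, sgn -1
Racah Σ t=0..0: t=0:+1/181440 = 1/181440
⇒ 3j(5 2 7; -2 1 1)² = 32/3003, sgn +1
4πI² = N·(3j₀)²·(3jₘ)² = 480/1859
I = -1·√(0.258203/4π) = -0.14334284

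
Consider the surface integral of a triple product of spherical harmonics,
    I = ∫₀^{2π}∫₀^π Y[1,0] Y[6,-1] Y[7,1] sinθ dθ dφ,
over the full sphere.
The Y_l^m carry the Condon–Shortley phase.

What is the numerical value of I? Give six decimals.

Checks pass: Σm=0; 14 even; l₃=7∈[5,7].
(2·1+1)(2·6+1)(2·7+1) = 585
Δ: 0! 2! 12! / 15! → 1/1365
sum: t=0:+1/518400 = 1/518400
3j²(1 6 7; 0 0 0) = Δ·Π!·Σ² = 7/195  (sign -1)
sum: t=0:+1/604800 = 1/604800
3j²(1 6 7; 0 -1 1) = Δ·Π!·Σ² = 16/455  (sign +1)
combine: 4πI² = 585·7/195·16/455 = 48/65
take √, sign -1: I = -0.24241473

-0.242415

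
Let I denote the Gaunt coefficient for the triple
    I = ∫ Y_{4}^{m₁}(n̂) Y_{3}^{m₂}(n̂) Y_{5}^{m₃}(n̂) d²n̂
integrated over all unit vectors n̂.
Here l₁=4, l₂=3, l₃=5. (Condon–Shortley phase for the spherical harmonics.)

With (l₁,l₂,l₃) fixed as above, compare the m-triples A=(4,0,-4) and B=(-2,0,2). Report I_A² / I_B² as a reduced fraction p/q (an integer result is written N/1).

Same 4,3,5: normalisation and zero-m 3j drop out of the ratio.
A: Δ: 2! 6! 4! / 13! → 1/180180; sum: t=0:+1/8640 = 1/8640; 3j²(4 3 5; 4 0 -4) = Δ·Π!·Σ² = 28/715  (sign -1)
B: Δ: 2! 6! 4! / 13! → 1/180180; sum: t=0:+1/8640 t=1:−1/480 t=2:+1/576 = -1/4320; 3j²(4 3 5; -2 0 2) = Δ·Π!·Σ² = 1/2145  (sign +1)
I_A²/I_B² = (28/715)/(1/2145) = 84/1

84/1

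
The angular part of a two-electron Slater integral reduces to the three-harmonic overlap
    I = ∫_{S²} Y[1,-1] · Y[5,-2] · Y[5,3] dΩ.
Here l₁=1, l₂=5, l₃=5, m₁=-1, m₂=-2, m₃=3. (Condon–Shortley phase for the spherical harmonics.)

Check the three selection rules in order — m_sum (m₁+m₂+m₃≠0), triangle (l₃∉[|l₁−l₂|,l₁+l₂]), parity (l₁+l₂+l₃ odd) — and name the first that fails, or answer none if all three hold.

m₁+m₂+m₃ = -1 − 2 + 3 = 0  ✓
triangle: |1−5|=4 ≤ l₃=5 ≤ 1+5=6  ✓
parity: l₁+l₂+l₃ = 11 is odd  ✗

parity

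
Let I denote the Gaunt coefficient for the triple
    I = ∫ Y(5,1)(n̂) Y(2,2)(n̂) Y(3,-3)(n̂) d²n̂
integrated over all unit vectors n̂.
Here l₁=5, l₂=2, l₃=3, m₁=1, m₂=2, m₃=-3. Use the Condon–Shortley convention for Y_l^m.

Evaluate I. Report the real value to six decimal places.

Rules hold: Σm=0, L=10 even, 3≤3≤7.
N = 11·5·7 = 385
Δ = 4!·6!·0!/11! = 1/2310
Racah Σ t=2..2: t=2:+1/144 = 1/144
⇒ 3j(5 2 3; 0 0 0)² = 10/231, sgn -1
Racah Σ t=4..4: t=4:+1/17280 = 1/17280
⇒ 3j(5 2 3; 1 2 -3)² = 1/2310, sgn +1
4πI² = N·(3j₀)²·(3jₘ)² = 5/693
I = -1·√(0.00721501/4π) = -0.02396147

-0.023961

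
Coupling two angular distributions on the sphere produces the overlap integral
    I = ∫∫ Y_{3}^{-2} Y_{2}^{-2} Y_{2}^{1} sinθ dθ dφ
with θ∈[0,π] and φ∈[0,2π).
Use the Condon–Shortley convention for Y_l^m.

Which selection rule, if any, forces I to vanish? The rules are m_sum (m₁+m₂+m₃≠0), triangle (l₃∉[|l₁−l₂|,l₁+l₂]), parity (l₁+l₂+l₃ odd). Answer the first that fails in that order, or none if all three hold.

azimuthal sum: -2 − 2 + 1 = -3  ✗
1 ≤ 2 ≤ 5 (triangle on l)
L = 3 + 2 + 2 = 7 (odd)

m_sum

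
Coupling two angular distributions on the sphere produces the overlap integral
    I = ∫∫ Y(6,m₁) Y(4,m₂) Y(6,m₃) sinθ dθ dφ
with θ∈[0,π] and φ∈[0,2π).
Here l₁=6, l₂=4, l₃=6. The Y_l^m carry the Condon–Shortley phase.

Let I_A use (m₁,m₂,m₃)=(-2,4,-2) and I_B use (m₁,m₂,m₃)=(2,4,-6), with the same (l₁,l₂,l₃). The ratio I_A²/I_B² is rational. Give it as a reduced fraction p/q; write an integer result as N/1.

980/99

Same 6,4,6: normalisation and zero-m 3j drop out of the ratio.
A: Δ: 4! 8! 4! / 17! → 1/15315300; sum: t=4:+1/331776 = 1/331776; 3j²(6 4 6; -2 4 -2) = Δ·Π!·Σ² = 490/21879  (sign +1)
B: Δ: 4! 8! 4! / 17! → 1/15315300; sum: t=4:+1/23224320 = 1/23224320; 3j²(6 4 6; 2 4 -6) = Δ·Π!·Σ² = 1/442  (sign +1)
I_A²/I_B² = (490/21879)/(1/442) = 980/99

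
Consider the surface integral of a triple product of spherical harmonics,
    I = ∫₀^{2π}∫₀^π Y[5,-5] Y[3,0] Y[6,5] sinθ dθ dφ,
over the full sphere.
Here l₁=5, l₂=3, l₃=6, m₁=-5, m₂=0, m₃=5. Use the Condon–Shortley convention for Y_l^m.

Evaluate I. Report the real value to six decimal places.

Rules hold: Σm=0, L=14 even, 2≤6≤8.
N = 11·7·13 = 1001
Δ = 2!·8!·4!/15! = 1/675675
Racah Σ t=0..2: t=0:+1/8640 t=1:−1/2304 t=2:+1/8640 = -7/34560
⇒ 3j(5 3 6; 0 0 0)² = 7/429, sgn -1
Racah Σ t=2..2: t=2:+1/483840 = 1/483840
⇒ 3j(5 3 6; -5 0 5)² = 3/91, sgn -1
4πI² = N·(3j₀)²·(3jₘ)² = 7/13
I = +1·√(0.538462/4π) = 0.20700098

0.207001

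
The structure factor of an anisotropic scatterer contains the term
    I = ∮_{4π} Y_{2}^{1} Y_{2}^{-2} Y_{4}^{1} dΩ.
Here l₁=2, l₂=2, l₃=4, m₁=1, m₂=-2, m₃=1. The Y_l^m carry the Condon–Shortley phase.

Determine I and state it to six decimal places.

-0.090112

m-sum 0 ✓  L=8 even ✓  0≤4≤4 ✓
Π(2lᵢ+1) = 5×5×9 = 225
triangle coeff Δ(2,2,4) = 1/630
Σ_t [0,0]: t=0:+1/16 = 1/16
(3j)²=2/35 [(2 2 4; 0 0 0)], sign=+1
Σ_t [0,0]: t=0:+1/144 = 1/144
(3j)²=1/126 [(2 2 4; 1 -2 1)], sign=-1
⇒ 4πI² = 5/49
I = (-1)√(5/49/(4π)) = -0.09011188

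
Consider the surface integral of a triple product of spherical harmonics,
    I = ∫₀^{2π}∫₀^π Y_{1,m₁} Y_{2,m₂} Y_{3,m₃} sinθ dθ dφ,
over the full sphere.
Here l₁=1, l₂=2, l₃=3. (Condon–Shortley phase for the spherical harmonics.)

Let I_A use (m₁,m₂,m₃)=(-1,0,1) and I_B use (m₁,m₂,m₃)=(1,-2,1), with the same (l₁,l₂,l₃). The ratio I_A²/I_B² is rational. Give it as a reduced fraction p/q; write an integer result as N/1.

6/1

Same 1,2,3: normalisation and zero-m 3j drop out of the ratio.
A: Δ: 0! 2! 4! / 7! → 1/105; sum: t=0:+1/8 = 1/8; 3j²(1 2 3; -1 0 1) = Δ·Π!·Σ² = 2/35  (sign +1)
B: Δ: 0! 2! 4! / 7! → 1/105; sum: t=0:+1/48 = 1/48; 3j²(1 2 3; 1 -2 1) = Δ·Π!·Σ² = 1/105  (sign +1)
I_A²/I_B² = (2/35)/(1/105) = 6/1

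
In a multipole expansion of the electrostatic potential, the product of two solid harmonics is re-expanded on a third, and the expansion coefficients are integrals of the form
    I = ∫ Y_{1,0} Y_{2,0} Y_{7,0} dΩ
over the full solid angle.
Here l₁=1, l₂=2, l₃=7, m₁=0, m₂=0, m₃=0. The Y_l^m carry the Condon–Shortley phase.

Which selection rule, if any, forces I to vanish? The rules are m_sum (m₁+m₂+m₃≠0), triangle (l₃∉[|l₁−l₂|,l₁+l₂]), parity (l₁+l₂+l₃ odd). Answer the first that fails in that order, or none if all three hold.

triangle

azimuthal sum: 0 + 0 + 0 = 0  ✓
1 ≤ 7 ≤ 3 (triangle on l)  ✗
L = 1 + 2 + 7 = 10 (even)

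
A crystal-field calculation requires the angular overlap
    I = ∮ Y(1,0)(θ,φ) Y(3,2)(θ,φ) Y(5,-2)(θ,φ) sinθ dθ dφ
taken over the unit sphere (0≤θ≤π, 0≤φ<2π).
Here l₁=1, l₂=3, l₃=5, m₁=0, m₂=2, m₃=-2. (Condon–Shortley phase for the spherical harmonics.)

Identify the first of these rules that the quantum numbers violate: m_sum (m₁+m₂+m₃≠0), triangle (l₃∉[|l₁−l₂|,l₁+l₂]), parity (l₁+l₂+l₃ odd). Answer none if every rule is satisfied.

triangle

azimuthal sum: 0 + 2 − 2 = 0  ✓
2 ≤ 5 ≤ 4 (triangle on l)  ✗
L = 1 + 3 + 5 = 9 (odd)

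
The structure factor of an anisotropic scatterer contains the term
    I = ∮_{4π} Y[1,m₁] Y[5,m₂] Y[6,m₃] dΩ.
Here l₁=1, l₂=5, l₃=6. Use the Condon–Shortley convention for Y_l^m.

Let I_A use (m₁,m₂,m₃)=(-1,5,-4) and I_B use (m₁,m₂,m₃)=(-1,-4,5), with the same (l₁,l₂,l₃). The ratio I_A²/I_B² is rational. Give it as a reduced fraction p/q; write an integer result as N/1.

l's match ⇒ only the (l;m) 3-j factors differ between A and B.
A: triangle coeff Δ(1,5,6) = 1/858; Σ_t [0,0]: t=0:+1/7257600 = 1/7257600; (3j)²=1/858 [(1 5 6; -1 5 -4)], sign=+1
B: triangle coeff Δ(1,5,6) = 1/858; Σ_t [0,0]: t=0:+1/725760 = 1/725760; (3j)²=5/78 [(1 5 6; -1 -4 5)], sign=-1
I_A²/I_B² = (1/858)/(5/78) = 1/55

1/55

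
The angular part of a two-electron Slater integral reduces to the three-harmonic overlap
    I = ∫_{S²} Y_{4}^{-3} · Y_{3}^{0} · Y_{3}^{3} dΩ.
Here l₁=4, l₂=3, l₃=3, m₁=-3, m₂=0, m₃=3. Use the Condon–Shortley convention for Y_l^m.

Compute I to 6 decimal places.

m-sum 0 ✓  L=10 even ✓  1≤3≤7 ✓
Π(2lᵢ+1) = 9×7×7 = 441
triangle coeff Δ(4,3,3) = 1/34650
Σ_t [1,3]: t=1:−1/72 t=2:+1/16 t=3:−1/72 = 5/144
(3j)²=2/77 [(4 3 3; 0 0 0)], sign=-1
Σ_t [3,3]: t=3:−1/288 = -1/288
(3j)²=1/22 [(4 3 3; -3 0 3)], sign=-1
⇒ 4πI² = 63/121
I = (+1)√(63/121/(4π)) = 0.20355073

0.203551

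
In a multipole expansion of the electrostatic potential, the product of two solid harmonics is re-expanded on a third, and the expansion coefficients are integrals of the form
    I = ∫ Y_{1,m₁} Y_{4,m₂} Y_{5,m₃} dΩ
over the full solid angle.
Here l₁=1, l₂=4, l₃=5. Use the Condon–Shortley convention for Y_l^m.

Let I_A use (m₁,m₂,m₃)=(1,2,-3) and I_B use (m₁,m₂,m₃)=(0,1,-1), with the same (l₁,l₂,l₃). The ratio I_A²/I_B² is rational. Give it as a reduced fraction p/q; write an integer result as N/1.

l's match ⇒ only the (l;m) 3-j factors differ between A and B.
A: triangle coeff Δ(1,4,5) = 1/495; Σ_t [0,0]: t=0:+1/2880 = 1/2880; (3j)²=28/495 [(1 4 5; 1 2 -3)], sign=+1
B: triangle coeff Δ(1,4,5) = 1/495; Σ_t [0,0]: t=0:+1/720 = 1/720; (3j)²=8/165 [(1 4 5; 0 1 -1)], sign=+1
I_A²/I_B² = (28/495)/(8/165) = 7/6

7/6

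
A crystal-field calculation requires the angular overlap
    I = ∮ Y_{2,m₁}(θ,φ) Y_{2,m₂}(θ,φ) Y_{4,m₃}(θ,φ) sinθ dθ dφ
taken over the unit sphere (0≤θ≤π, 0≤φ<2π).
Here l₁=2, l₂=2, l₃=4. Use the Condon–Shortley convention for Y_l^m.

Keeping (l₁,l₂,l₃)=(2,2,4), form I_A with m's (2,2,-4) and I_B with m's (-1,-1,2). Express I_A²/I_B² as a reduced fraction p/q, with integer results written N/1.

l's match ⇒ only the (l;m) 3-j factors differ between A and B.
A: triangle coeff Δ(2,2,4) = 1/630; Σ_t [0,0]: t=0:+1/576 = 1/576; (3j)²=1/9 [(2 2 4; 2 2 -4)], sign=+1
B: triangle coeff Δ(2,2,4) = 1/630; Σ_t [0,0]: t=0:+1/36 = 1/36; (3j)²=4/63 [(2 2 4; -1 -1 2)], sign=+1
I_A²/I_B² = (1/9)/(4/63) = 7/4

7/4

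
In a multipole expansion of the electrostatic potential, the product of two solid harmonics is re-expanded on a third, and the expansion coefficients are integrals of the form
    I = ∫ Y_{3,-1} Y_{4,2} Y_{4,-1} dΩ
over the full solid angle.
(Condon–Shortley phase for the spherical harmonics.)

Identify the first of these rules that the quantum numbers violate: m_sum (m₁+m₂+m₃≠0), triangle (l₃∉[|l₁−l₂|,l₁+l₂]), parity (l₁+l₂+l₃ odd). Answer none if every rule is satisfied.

parity

m₁+m₂+m₃ = -1 + 2 − 1 = 0  ✓
triangle: |3−4|=1 ≤ l₃=4 ≤ 3+4=7  ✓
parity: l₁+l₂+l₃ = 11 is odd  ✗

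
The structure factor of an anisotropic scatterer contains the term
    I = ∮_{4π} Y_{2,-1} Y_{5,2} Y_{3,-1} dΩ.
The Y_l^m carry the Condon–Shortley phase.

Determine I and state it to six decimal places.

0.245532

Rules hold: Σm=0, L=10 even, 3≤3≤7.
N = 5·11·7 = 385
Δ = 4!·0!·6!/11! = 1/2310
Racah Σ t=2..2: t=2:+1/144 = 1/144
⇒ 3j(2 5 3; 0 0 0)² = 10/231, sgn -1
Racah Σ t=3..3: t=3:−1/288 = -1/288
⇒ 3j(2 5 3; -1 2 -1)² = 1/22, sgn -1
4πI² = N·(3j₀)²·(3jₘ)² = 25/33
I = +1·√(0.757576/4π) = 0.24553200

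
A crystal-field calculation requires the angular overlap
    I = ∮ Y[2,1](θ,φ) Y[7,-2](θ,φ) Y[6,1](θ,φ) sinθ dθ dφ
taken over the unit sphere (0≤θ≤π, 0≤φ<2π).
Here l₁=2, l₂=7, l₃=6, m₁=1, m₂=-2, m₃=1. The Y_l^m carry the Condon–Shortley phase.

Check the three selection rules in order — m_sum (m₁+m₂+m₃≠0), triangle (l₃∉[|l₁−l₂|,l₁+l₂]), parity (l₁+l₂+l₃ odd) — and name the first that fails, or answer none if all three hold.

parity

azimuthal sum: 1 − 2 + 1 = 0  ✓
5 ≤ 6 ≤ 9 (triangle on l)  ✓
L = 2 + 7 + 6 = 15 (odd)  ✗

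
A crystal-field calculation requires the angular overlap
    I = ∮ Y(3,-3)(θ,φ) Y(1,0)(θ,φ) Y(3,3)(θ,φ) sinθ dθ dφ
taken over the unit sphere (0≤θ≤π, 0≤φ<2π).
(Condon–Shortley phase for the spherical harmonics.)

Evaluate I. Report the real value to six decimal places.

Σlᵢ=7 odd — θ-integrand is odd under cosθ→−cosθ; I=0

0.000000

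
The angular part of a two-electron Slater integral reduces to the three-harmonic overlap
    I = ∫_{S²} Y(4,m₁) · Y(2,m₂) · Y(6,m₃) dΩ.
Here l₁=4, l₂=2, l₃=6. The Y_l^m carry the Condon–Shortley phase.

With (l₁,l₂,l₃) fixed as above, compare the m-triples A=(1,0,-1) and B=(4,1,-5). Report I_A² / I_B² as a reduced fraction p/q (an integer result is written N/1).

14/11

Same 4,2,6: normalisation and zero-m 3j drop out of the ratio.
A: Δ: 0! 8! 4! / 13! → 1/6435; sum: t=0:+1/2880 = 1/2880; 3j²(4 2 6; 1 0 -1) = Δ·Π!·Σ² = 14/429  (sign -1)
B: Δ: 0! 8! 4! / 13! → 1/6435; sum: t=0:+1/241920 = 1/241920; 3j²(4 2 6; 4 1 -5) = Δ·Π!·Σ² = 1/39  (sign -1)
I_A²/I_B² = (14/429)/(1/39) = 14/11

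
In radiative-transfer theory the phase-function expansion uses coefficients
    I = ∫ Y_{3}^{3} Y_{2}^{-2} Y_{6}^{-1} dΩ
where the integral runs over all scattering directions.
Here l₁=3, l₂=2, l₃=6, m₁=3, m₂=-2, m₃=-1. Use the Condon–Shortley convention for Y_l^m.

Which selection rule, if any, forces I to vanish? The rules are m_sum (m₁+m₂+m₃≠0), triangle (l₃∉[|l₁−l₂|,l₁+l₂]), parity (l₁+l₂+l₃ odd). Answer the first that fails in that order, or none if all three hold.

triangle

azimuthal sum: 3 − 2 − 1 = 0  ✓
1 ≤ 6 ≤ 5 (triangle on l)  ✗
L = 3 + 2 + 6 = 11 (odd)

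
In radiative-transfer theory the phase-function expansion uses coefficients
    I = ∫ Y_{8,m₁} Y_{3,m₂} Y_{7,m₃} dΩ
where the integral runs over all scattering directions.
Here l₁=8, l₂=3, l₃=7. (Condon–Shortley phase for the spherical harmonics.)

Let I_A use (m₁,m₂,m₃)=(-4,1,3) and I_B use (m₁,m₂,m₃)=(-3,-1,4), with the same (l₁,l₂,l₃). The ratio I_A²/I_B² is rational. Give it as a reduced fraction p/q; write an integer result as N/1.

Shared (l₁,l₂,l₃)=(8,3,7): N and (l;000)² cancel in I_A²/I_B².
A: Δ = 4!·12!·2!/19! = 1/5290740; Racah Σ t=2..4: t=2:+1/58060800 t=3:−1/13063680 t=4:+1/46448640 = -79/2090188800; ⇒ 3j(8 3 7; -4 1 3)² = 68651/5290740, sgn -1
B: Δ = 4!·12!·2!/19! = 1/5290740; Racah Σ t=0..2: t=0:+1/1916006400 t=1:−1/43545600 t=2:+1/17418240 = 67/1916006400; ⇒ 3j(8 3 7; -3 -1 4)² = 4489/352716, sgn -1
I_A²/I_B² = (68651/5290740)/(4489/352716) = 68651/67335

68651/67335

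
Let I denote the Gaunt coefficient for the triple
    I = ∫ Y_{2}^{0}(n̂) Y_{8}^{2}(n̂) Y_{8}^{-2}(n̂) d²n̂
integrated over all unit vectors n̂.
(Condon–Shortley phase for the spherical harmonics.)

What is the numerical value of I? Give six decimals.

m-sum 0 ✓  L=18 even ✓  6≤8≤10 ✓
Π(2lᵢ+1) = 5×17×17 = 1445
triangle coeff Δ(2,8,8) = 1/348840
Σ_t [0,2]: t=0:+1/116121600 t=1:−1/25401600 t=2:+1/116121600 = -1/45158400
(3j)²=24/1615 [(2 8 8; 0 0 0)], sign=-1
Σ_t [0,2]: t=0:+1/348364800 t=1:−1/43545600 t=2:+1/116121600 = -1/87091200
(3j)²=10/969 [(2 8 8; 0 2 -2)], sign=-1
⇒ 4πI² = 80/361
I = (+1)√(80/361/(4π)) = 0.13279645

0.132796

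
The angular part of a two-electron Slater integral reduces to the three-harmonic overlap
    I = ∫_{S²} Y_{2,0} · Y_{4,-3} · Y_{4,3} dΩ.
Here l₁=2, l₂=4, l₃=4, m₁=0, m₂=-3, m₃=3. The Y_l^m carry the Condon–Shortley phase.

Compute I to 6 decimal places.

0.057344

Checks pass: Σm=0; 10 even; l₃=4∈[2,6].
(2·2+1)(2·4+1)(2·4+1) = 405
Δ: 2! 2! 6! / 11! → 1/13860
sum: t=0:+1/192 t=1:−1/36 t=2:+1/192 = -5/288
3j²(2 4 4; 0 0 0) = Δ·Π!·Σ² = 20/693  (sign -1)
sum: t=0:+1/480 t=1:−1/720 = 1/1440
3j²(2 4 4; 0 -3 3) = Δ·Π!·Σ² = 7/1980  (sign -1)
combine: 4πI² = 405·20/693·7/1980 = 5/121
take √, sign +1: I = 0.05734392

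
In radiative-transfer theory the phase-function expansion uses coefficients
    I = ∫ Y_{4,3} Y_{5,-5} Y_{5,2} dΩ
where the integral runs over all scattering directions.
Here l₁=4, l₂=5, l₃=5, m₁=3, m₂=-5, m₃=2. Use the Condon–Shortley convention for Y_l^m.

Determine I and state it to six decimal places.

m-sum 0 ✓  L=14 even ✓  1≤5≤9 ✓
Π(2lᵢ+1) = 9×11×11 = 1089
triangle coeff Δ(4,5,5) = 1/3153150
Σ_t [0,4]: t=0:+1/69120 t=1:−1/1728 t=2:+1/576 t=3:−1/1728 t=4:+1/69120 = 7/11520
(3j)²=2/143 [(4 5 5; 0 0 0)], sign=-1
Σ_t [0,0]: t=0:+1/103680 = 1/103680
(3j)²=7/429 [(4 5 5; 3 -5 2)], sign=-1
⇒ 4πI² = 42/169
I = (+1)√(42/169/(4π)) = 0.14062948

0.140629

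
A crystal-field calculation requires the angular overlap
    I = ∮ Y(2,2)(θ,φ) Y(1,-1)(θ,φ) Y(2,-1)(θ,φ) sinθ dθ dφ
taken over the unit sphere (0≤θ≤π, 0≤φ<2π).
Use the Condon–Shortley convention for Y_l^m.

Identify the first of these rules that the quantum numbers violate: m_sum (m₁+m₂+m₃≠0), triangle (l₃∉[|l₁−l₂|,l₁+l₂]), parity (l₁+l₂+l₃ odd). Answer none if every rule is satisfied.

parity

m₁+m₂+m₃ = 2 − 1 − 1 = 0  ✓
triangle: |2−1|=1 ≤ l₃=2 ≤ 2+1=3  ✓
parity: l₁+l₂+l₃ = 5 is odd  ✗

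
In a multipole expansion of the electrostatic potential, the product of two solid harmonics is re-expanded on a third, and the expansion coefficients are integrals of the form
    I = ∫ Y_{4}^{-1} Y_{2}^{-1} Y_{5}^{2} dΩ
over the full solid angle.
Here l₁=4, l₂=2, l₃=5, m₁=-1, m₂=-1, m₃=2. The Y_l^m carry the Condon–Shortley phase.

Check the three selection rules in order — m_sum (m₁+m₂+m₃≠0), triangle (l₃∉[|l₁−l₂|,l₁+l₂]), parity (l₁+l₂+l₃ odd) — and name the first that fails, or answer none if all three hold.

parity

azimuthal sum: -1 − 1 + 2 = 0  ✓
2 ≤ 5 ≤ 6 (triangle on l)  ✓
L = 4 + 2 + 5 = 11 (odd)  ✗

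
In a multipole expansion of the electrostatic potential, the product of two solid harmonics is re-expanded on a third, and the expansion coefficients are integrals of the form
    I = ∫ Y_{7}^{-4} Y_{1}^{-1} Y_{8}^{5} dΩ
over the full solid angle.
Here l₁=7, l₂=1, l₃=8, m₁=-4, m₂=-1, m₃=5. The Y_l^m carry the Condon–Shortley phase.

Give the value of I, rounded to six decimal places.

m-sum 0 ✓  L=16 even ✓  6≤8≤8 ✓
Π(2lᵢ+1) = 15×3×17 = 765
triangle coeff Δ(7,1,8) = 1/2040
Σ_t [0,0]: t=0:+1/25401600 = 1/25401600
(3j)²=8/255 [(7 1 8; 0 0 0)], sign=+1
Σ_t [0,0]: t=0:+1/479001600 = 1/479001600
(3j)²=13/340 [(7 1 8; -4 -1 5)], sign=-1
⇒ 4πI² = 78/85
I = (-1)√(78/85/(4π)) = -0.27022959

-0.270230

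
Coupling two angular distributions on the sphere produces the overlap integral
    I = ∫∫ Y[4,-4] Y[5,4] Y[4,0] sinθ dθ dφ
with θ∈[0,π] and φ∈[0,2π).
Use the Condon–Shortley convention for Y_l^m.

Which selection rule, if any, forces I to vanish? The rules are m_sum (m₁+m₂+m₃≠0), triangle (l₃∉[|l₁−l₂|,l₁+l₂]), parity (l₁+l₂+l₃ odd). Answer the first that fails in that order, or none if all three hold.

azimuthal sum: -4 + 4 + 0 = 0  ✓
1 ≤ 4 ≤ 9 (triangle on l)  ✓
L = 4 + 5 + 4 = 13 (odd)  ✗

parity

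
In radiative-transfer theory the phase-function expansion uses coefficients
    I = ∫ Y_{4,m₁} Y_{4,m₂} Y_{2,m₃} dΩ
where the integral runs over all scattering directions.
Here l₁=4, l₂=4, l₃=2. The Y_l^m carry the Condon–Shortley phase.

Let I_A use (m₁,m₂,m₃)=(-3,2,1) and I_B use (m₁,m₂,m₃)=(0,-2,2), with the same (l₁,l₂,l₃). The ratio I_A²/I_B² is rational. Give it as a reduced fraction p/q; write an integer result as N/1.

35/36

Shared (l₁,l₂,l₃)=(4,4,2): N and (l;000)² cancel in I_A²/I_B².
A: Δ = 6!·2!·2!/11! = 1/13860; Racah Σ t=5..6: t=5:−1/240 t=6:+1/1440 = -1/288; ⇒ 3j(4 4 2; -3 2 1)² = 5/132, sgn +1
B: Δ = 6!·2!·2!/11! = 1/13860; Racah Σ t=2..2: t=2:+1/192 = 1/192; ⇒ 3j(4 4 2; 0 -2 2)² = 3/77, sgn +1
I_A²/I_B² = (5/132)/(3/77) = 35/36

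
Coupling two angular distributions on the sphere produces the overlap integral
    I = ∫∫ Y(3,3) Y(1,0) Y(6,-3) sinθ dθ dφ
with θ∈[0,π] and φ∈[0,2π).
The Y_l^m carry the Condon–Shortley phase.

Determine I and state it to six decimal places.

triangle: need 2≤l₃≤4, have 6; I=0

0.000000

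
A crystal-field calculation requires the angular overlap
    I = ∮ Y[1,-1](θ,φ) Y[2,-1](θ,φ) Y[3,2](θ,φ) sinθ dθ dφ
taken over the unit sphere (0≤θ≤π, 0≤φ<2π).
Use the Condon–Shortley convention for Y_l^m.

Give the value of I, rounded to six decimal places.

Checks pass: Σm=0; 6 even; l₃=3∈[1,3].
(2·1+1)(2·2+1)(2·3+1) = 105
Δ: 0! 2! 4! / 7! → 1/105
sum: t=0:+1/4 = 1/4
3j²(1 2 3; 0 0 0) = Δ·Π!·Σ² = 3/35  (sign -1)
sum: t=0:+1/12 = 1/12
3j²(1 2 3; -1 -1 2) = Δ·Π!·Σ² = 2/21  (sign -1)
combine: 4πI² = 105·3/35·2/21 = 6/7
take √, sign +1: I = 0.26116903

0.261169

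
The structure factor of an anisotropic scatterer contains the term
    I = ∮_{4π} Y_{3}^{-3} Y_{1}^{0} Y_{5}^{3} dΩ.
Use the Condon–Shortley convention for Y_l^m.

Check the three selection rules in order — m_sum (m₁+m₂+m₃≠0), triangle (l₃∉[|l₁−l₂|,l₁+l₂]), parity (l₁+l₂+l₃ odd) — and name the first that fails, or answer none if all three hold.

Σmᵢ = 0  ✓
l₃∈[|l₁−l₂|,l₁+l₂]=[2,4], have l₃=5  ✗
Σlᵢ = 9 ⇒ odd

triangle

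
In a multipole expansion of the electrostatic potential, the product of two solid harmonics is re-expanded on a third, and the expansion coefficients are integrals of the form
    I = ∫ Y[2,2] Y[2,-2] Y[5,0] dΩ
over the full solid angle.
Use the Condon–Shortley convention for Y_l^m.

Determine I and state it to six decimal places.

|2−2|≤5≤2+2 violated ⇒ I = 0

0.000000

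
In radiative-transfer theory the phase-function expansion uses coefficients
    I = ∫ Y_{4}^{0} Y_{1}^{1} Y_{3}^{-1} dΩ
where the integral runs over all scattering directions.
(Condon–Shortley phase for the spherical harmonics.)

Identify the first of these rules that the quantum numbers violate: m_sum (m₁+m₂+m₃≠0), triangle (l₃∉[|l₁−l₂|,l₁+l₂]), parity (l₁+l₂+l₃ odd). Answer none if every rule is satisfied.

none

Σmᵢ = 0  ✓
l₃∈[|l₁−l₂|,l₁+l₂]=[3,5], have l₃=3  ✓
Σlᵢ = 8 ⇒ even  ✓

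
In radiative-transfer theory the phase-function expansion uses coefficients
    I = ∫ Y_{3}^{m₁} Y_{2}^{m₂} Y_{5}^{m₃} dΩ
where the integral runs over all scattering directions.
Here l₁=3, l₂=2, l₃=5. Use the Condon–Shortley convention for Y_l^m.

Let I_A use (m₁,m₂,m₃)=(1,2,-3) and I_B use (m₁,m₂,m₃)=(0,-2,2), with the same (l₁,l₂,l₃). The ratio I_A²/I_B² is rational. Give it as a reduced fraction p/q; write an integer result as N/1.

Shared (l₁,l₂,l₃)=(3,2,5): N and (l;000)² cancel in I_A²/I_B².
A: Δ = 0!·6!·4!/11! = 1/2310; Racah Σ t=0..0: t=0:+1/1152 = 1/1152; ⇒ 3j(3 2 5; 1 2 -3)² = 1/33, sgn +1
B: Δ = 0!·6!·4!/11! = 1/2310; Racah Σ t=0..0: t=0:+1/864 = 1/864; ⇒ 3j(3 2 5; 0 -2 2)² = 1/66, sgn -1
I_A²/I_B² = (1/33)/(1/66) = 2/1

2/1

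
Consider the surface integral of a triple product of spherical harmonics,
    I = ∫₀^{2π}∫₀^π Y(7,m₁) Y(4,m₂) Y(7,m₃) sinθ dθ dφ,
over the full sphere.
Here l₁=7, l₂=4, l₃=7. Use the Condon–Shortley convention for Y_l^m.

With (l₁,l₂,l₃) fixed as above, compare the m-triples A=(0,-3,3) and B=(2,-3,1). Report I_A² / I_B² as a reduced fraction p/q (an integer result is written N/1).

225/28

l's match ⇒ only the (l;m) 3-j factors differ between A and B.
A: triangle coeff Δ(7,4,7) = 1/58198140; Σ_t [0,1]: t=0:+1/4354560 t=1:−1/2488320 = -1/5806080; (3j)²=525/92378 [(7 4 7; 0 -3 3)], sign=-1
B: triangle coeff Δ(7,4,7) = 1/58198140; Σ_t [0,1]: t=0:+1/2073600 t=1:−1/2488320 = 1/12441600; (3j)²=98/138567 [(7 4 7; 2 -3 1)], sign=+1
I_A²/I_B² = (525/92378)/(98/138567) = 225/28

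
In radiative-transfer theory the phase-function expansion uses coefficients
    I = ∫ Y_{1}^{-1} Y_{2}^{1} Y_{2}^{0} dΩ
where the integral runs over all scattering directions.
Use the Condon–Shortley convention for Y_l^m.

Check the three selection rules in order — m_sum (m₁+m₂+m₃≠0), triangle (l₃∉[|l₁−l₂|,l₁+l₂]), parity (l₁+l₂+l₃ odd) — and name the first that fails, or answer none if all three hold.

parity

m₁+m₂+m₃ = -1 + 1 + 0 = 0  ✓
triangle: |1−2|=1 ≤ l₃=2 ≤ 1+2=3  ✓
parity: l₁+l₂+l₃ = 5 is odd  ✗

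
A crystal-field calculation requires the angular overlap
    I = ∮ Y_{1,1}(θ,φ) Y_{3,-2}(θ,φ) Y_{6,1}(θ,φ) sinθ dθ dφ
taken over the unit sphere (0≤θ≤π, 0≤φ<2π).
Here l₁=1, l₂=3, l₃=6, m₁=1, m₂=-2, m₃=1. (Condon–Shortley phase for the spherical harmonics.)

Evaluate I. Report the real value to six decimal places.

|1−3|≤6≤1+3 violated ⇒ I = 0

0.000000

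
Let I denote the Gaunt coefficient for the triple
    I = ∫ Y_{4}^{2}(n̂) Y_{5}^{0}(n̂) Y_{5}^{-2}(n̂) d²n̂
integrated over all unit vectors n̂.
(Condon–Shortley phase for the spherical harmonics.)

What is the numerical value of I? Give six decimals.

Checks pass: Σm=0; 14 even; l₃=5∈[1,9].
(2·4+1)(2·5+1)(2·5+1) = 1089
Δ: 4! 4! 6! / 15! → 1/3153150
sum: t=0:+1/69120 t=1:−1/1728 t=2:+1/576 t=3:−1/1728 t=4:+1/69120 = 7/11520
3j²(4 5 5; 0 0 0) = Δ·Π!·Σ² = 2/143  (sign -1)
sum: t=0:+1/11520 t=1:−1/1728 t=2:+1/3456 = -7/34560
3j²(4 5 5; 2 0 -2) = Δ·Π!·Σ² = 7/858  (sign +1)
combine: 4πI² = 1089·2/143·7/858 = 21/169
take √, sign -1: I = -0.09944006

-0.099440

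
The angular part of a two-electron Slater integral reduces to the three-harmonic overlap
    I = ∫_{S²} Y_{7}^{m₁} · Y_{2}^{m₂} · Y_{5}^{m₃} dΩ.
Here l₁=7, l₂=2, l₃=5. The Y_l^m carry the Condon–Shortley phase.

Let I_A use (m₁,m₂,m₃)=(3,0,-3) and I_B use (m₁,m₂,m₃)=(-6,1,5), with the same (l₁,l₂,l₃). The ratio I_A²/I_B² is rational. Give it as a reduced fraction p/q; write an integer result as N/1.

135/143

Same 7,2,5: normalisation and zero-m 3j drop out of the ratio.
A: Δ: 4! 10! 0! / 15! → 1/15015; sum: t=2:+1/322560 = 1/322560; 3j²(7 2 5; 3 0 -3) = Δ·Π!·Σ² = 18/1001  (sign +1)
B: Δ: 4! 10! 0! / 15! → 1/15015; sum: t=3:−1/21772800 = -1/21772800; 3j²(7 2 5; -6 1 5) = Δ·Π!·Σ² = 2/105  (sign -1)
I_A²/I_B² = (18/1001)/(2/105) = 135/143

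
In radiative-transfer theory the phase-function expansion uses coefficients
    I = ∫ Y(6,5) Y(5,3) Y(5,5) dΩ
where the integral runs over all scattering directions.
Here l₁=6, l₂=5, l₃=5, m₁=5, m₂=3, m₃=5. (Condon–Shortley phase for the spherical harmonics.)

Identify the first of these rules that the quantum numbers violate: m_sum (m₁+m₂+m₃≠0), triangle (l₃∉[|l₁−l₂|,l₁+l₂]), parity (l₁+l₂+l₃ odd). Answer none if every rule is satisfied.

m_sum

m₁+m₂+m₃ = 5 + 3 + 5 = 13  ✗
triangle: |6−5|=1 ≤ l₃=5 ≤ 6+5=11
parity: l₁+l₂+l₃ = 16 is even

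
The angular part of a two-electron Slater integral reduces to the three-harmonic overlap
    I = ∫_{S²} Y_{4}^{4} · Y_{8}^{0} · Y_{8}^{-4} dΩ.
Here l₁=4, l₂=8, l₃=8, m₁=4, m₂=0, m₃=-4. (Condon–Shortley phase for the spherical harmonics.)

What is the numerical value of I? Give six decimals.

m-sum 0 ✓  L=20 even ✓  4≤8≤12 ✓
Π(2lᵢ+1) = 9×17×17 = 2601
triangle coeff Δ(4,8,8) = 1/185175900
Σ_t [0,4]: t=0:+1/557383680 t=1:−1/21772800 t=2:+1/8294400 t=3:−1/21772800 t=4:+1/557383680 = 1/30965760
(3j)²=36/4199 [(4 8 8; 0 0 0)], sign=+1
Σ_t [0,0]: t=0:+1/557383680 = 1/557383680
(3j)²=55/4199 [(4 8 8; 4 0 -4)], sign=+1
⇒ 4πI² = 17820/61009
I = (+1)√(17820/61009/(4π)) = 0.15245861

0.152459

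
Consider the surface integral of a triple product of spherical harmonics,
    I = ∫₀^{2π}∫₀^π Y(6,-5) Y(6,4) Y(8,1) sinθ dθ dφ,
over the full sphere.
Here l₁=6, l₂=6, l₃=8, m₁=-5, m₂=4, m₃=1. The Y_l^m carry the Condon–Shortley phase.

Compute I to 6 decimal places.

Rules hold: Σm=0, L=20 even, 0≤8≤12.
N = 13·13·17 = 2873
Δ = 4!·8!·8!/21! = 1/1309458150
Racah Σ t=0..4: t=0:+1/49766400 t=1:−1/3110400 t=2:+1/1327104 t=3:−1/3110400 t=4:+1/49766400 = 1/6635520
⇒ 3j(6 6 8; 0 0 0)² = 350/46189, sgn +1
Racah Σ t=3..4: t=3:−1/1219276800 t=4:+1/174182400 = 1/203212800
⇒ 3j(6 6 8; -5 4 1)² = 288/29393, sgn -1
4πI² = N·(3j₀)²·(3jₘ)² = 14400/67507
I = -1·√(0.213311/4π) = -0.13028725

-0.130287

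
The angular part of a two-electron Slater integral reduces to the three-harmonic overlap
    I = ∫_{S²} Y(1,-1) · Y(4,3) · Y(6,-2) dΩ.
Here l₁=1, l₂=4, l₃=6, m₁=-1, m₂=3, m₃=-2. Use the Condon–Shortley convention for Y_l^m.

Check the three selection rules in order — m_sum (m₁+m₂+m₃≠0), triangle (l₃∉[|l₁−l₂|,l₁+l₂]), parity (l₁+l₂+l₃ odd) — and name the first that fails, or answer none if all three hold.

Σmᵢ = 0  ✓
l₃∈[|l₁−l₂|,l₁+l₂]=[3,5], have l₃=6  ✗
Σlᵢ = 11 ⇒ odd

triangle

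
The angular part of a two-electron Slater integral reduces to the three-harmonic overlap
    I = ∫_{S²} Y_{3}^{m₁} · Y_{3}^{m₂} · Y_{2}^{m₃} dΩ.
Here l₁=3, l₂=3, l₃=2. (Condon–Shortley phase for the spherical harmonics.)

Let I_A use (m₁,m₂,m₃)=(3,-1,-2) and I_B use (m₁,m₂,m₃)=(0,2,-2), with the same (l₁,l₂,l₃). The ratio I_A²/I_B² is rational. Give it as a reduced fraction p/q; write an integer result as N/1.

Shared (l₁,l₂,l₃)=(3,3,2): N and (l;000)² cancel in I_A²/I_B².
A: Δ = 4!·2!·2!/9! = 1/3780; Racah Σ t=0..0: t=0:+1/96 = 1/96; ⇒ 3j(3 3 2; 3 -1 -2)² = 1/42, sgn +1
B: Δ = 4!·2!·2!/9! = 1/3780; Racah Σ t=3..3: t=3:−1/24 = -1/24; ⇒ 3j(3 3 2; 0 2 -2)² = 1/21, sgn -1
I_A²/I_B² = (1/42)/(1/21) = 1/2

1/2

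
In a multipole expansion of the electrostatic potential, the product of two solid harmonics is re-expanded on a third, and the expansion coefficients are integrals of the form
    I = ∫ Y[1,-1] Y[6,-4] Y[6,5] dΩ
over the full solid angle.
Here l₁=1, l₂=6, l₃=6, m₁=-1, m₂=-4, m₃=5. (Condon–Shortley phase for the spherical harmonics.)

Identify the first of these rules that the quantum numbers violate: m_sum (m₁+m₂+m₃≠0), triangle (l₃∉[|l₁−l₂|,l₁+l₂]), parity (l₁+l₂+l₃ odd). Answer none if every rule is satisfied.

parity

m₁+m₂+m₃ = -1 − 4 + 5 = 0  ✓
triangle: |1−6|=5 ≤ l₃=6 ≤ 1+6=7  ✓
parity: l₁+l₂+l₃ = 13 is odd  ✗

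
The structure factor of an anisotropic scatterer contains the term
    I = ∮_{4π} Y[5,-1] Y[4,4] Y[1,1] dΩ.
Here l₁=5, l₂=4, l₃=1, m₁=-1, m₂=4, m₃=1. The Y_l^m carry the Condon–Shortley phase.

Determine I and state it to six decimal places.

Σmᵢ = 4 ≠ 0, so the φ-integral vanishes; I = 0

0.000000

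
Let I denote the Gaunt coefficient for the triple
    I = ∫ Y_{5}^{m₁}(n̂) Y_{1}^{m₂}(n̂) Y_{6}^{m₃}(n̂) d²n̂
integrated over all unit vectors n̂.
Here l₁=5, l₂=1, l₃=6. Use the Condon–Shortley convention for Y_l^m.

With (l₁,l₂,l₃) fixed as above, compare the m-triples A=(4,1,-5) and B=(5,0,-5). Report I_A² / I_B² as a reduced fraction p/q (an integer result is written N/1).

Shared (l₁,l₂,l₃)=(5,1,6): N and (l;000)² cancel in I_A²/I_B².
A: Δ = 0!·10!·2!/13! = 1/858; Racah Σ t=0..0: t=0:+1/725760 = 1/725760; ⇒ 3j(5 1 6; 4 1 -5)² = 5/78, sgn -1
B: Δ = 0!·10!·2!/13! = 1/858; Racah Σ t=0..0: t=0:+1/3628800 = 1/3628800; ⇒ 3j(5 1 6; 5 0 -5)² = 1/78, sgn -1
I_A²/I_B² = (5/78)/(1/78) = 5/1

5/1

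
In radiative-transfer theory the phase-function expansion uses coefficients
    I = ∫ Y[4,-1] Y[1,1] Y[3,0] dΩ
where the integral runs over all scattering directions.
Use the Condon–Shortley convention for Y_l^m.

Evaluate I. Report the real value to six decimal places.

Checks pass: Σm=0; 8 even; l₃=3∈[3,5].
(2·4+1)(2·1+1)(2·3+1) = 189
Δ: 2! 6! 0! / 9! → 1/252
sum: t=1:−1/36 = -1/36
3j²(4 1 3; 0 0 0) = Δ·Π!·Σ² = 4/63  (sign +1)
sum: t=2:+1/72 = 1/72
3j²(4 1 3; -1 1 0) = Δ·Π!·Σ² = 5/126  (sign -1)
combine: 4πI² = 189·4/63·5/126 = 10/21
take √, sign -1: I = -0.19466390

-0.194664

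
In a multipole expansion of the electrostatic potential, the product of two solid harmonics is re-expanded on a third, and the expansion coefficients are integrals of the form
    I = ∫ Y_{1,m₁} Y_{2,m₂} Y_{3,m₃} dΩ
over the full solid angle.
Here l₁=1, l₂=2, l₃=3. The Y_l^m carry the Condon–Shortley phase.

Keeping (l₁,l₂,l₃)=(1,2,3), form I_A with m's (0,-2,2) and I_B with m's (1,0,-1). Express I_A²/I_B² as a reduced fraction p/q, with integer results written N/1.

l's match ⇒ only the (l;m) 3-j factors differ between A and B.
A: triangle coeff Δ(1,2,3) = 1/105; Σ_t [0,0]: t=0:+1/24 = 1/24; (3j)²=1/21 [(1 2 3; 0 -2 2)], sign=-1
B: triangle coeff Δ(1,2,3) = 1/105; Σ_t [0,0]: t=0:+1/8 = 1/8; (3j)²=2/35 [(1 2 3; 1 0 -1)], sign=+1
I_A²/I_B² = (1/21)/(2/35) = 5/6

5/6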